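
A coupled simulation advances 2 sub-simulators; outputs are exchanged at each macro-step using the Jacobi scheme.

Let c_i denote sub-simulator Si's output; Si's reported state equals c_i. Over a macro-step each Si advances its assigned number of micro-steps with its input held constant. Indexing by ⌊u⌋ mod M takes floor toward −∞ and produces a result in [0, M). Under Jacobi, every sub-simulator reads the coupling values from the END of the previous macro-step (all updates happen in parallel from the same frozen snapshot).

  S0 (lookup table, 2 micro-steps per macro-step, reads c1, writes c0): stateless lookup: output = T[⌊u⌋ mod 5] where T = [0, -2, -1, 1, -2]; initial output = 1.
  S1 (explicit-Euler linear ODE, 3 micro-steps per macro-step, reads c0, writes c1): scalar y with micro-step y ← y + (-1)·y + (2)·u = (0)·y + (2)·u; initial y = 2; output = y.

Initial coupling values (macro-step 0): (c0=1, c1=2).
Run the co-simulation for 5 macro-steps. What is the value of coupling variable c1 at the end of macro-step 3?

c1 at macro-step 3 = -2

macro 1: S0 reads c1=2 → after 2×micro: -1; S1 reads c0=1 → after 3×micro: 2 ⇒ (c0=-1, c1=2)
macro 2: S0 reads c1=2 → after 2×micro: -1; S1 reads c0=-1 → after 3×micro: -2 ⇒ (c0=-1, c1=-2)
macro 3: S0 reads c1=-2 → after 2×micro: 1; S1 reads c0=-1 → after 3×micro: -2 ⇒ (c0=1, c1=-2)
macro 4: S0 reads c1=-2 → after 2×micro: 1; S1 reads c0=1 → after 3×micro: 2 ⇒ (c0=1, c1=2)
macro 5: S0 reads c1=2 → after 2×micro: -1; S1 reads c0=1 → after 3×micro: 2 ⇒ (c0=-1, c1=2)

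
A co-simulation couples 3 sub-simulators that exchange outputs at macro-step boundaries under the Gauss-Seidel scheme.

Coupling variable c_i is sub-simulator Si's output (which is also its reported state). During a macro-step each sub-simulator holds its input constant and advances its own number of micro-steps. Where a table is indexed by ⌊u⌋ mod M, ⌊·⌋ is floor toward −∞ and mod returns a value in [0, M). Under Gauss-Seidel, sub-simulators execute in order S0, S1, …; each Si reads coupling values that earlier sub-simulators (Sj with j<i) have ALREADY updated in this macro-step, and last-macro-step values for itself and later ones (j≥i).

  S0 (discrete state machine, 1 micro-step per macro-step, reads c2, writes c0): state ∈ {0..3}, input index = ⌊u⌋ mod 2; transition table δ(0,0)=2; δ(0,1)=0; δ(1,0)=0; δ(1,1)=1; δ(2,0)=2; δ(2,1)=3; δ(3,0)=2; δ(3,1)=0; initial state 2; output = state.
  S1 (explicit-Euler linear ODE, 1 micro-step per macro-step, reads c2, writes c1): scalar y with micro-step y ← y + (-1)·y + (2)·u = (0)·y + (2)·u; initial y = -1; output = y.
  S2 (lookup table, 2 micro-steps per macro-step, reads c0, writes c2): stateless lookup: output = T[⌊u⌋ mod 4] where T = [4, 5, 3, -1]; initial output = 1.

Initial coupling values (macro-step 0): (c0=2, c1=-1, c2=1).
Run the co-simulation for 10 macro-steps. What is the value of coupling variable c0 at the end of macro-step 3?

macro 1: S0 reads c2=1 → after 1×micro: 3; S1 reads c2=1 → after 1×micro: 2; S2 reads c0=3 → after 2×micro: -1 ⇒ (c0=3, c1=2, c2=-1)
macro 2: S0 reads c2=-1 → after 1×micro: 0; S1 reads c2=-1 → after 1×micro: -2; S2 reads c0=0 → after 2×micro: 4 ⇒ (c0=0, c1=-2, c2=4)
macro 3: S0 reads c2=4 → after 1×micro: 2; S1 reads c2=4 → after 1×micro: 8; S2 reads c0=2 → after 2×micro: 3 ⇒ (c0=2, c1=8, c2=3)
macro 4: S0 reads c2=3 → after 1×micro: 3; S1 reads c2=3 → after 1×micro: 6; S2 reads c0=3 → after 2×micro: -1 ⇒ (c0=3, c1=6, c2=-1)
macro 5: S0 reads c2=-1 → after 1×micro: 0; S1 reads c2=-1 → after 1×micro: -2; S2 reads c0=0 → after 2×micro: 4 ⇒ (c0=0, c1=-2, c2=4)
macro 6: S0 reads c2=4 → after 1×micro: 2; S1 reads c2=4 → after 1×micro: 8; S2 reads c0=2 → after 2×micro: 3 ⇒ (c0=2, c1=8, c2=3)
macro 7: S0 reads c2=3 → after 1×micro: 3; S1 reads c2=3 → after 1×micro: 6; S2 reads c0=3 → after 2×micro: -1 ⇒ (c0=3, c1=6, c2=-1)
macro 8: S0 reads c2=-1 → after 1×micro: 0; S1 reads c2=-1 → after 1×micro: -2; S2 reads c0=0 → after 2×micro: 4 ⇒ (c0=0, c1=-2, c2=4)
macro 9: S0 reads c2=4 → after 1×micro: 2; S1 reads c2=4 → after 1×micro: 8; S2 reads c0=2 → after 2×micro: 3 ⇒ (c0=2, c1=8, c2=3)
macro 10: S0 reads c2=3 → after 1×micro: 3; S1 reads c2=3 → after 1×micro: 6; S2 reads c0=3 → after 2×micro: -1 ⇒ (c0=3, c1=6, c2=-1)

c0 at macro-step 3 = 2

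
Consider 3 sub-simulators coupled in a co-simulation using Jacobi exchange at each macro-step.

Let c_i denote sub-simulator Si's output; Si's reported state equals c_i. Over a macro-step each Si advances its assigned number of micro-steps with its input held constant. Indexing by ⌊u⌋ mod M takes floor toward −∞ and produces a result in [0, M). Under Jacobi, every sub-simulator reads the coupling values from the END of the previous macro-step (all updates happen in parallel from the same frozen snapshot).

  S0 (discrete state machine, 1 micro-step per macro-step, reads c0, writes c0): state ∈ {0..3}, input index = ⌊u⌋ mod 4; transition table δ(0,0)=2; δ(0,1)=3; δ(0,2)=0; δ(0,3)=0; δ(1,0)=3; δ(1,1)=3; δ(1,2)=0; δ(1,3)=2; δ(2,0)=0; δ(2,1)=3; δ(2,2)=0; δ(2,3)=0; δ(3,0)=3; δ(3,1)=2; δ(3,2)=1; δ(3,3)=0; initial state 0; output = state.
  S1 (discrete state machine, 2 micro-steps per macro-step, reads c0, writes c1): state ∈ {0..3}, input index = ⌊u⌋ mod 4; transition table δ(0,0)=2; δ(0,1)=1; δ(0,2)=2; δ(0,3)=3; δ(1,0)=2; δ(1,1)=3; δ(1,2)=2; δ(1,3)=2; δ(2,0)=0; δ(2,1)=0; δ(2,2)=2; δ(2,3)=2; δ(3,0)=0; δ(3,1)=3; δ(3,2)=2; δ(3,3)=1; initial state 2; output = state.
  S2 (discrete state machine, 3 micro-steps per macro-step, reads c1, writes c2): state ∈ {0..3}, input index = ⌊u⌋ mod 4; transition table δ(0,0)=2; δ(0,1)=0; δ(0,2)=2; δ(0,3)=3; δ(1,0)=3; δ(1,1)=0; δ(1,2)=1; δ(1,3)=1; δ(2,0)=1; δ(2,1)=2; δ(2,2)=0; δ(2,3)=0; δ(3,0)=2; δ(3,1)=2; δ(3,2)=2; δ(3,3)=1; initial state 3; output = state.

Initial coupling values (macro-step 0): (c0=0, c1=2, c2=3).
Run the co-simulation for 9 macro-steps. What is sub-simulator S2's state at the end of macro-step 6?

S2 state at macro-step 6 = 0

macro 1: S0 reads c0=0 → after 1×micro: 2; S1 reads c0=0 → after 2×micro: 2; S2 reads c1=2 → after 3×micro: 2 ⇒ (c0=2, c1=2, c2=2)
macro 2: S0 reads c0=2 → after 1×micro: 0; S1 reads c0=2 → after 2×micro: 2; S2 reads c1=2 → after 3×micro: 0 ⇒ (c0=0, c1=2, c2=0)
macro 3: S0 reads c0=0 → after 1×micro: 2; S1 reads c0=0 → after 2×micro: 2; S2 reads c1=2 → after 3×micro: 2 ⇒ (c0=2, c1=2, c2=2)
macro 4: S0 reads c0=2 → after 1×micro: 0; S1 reads c0=2 → after 2×micro: 2; S2 reads c1=2 → after 3×micro: 0 ⇒ (c0=0, c1=2, c2=0)
macro 5: S0 reads c0=0 → after 1×micro: 2; S1 reads c0=0 → after 2×micro: 2; S2 reads c1=2 → after 3×micro: 2 ⇒ (c0=2, c1=2, c2=2)
macro 6: S0 reads c0=2 → after 1×micro: 0; S1 reads c0=2 → after 2×micro: 2; S2 reads c1=2 → after 3×micro: 0 ⇒ (c0=0, c1=2, c2=0)
macro 7: S0 reads c0=0 → after 1×micro: 2; S1 reads c0=0 → after 2×micro: 2; S2 reads c1=2 → after 3×micro: 2 ⇒ (c0=2, c1=2, c2=2)
macro 8: S0 reads c0=2 → after 1×micro: 0; S1 reads c0=2 → after 2×micro: 2; S2 reads c1=2 → after 3×micro: 0 ⇒ (c0=0, c1=2, c2=0)
macro 9: S0 reads c0=0 → after 1×micro: 2; S1 reads c0=0 → after 2×micro: 2; S2 reads c1=2 → after 3×micro: 2 ⇒ (c0=2, c1=2, c2=2)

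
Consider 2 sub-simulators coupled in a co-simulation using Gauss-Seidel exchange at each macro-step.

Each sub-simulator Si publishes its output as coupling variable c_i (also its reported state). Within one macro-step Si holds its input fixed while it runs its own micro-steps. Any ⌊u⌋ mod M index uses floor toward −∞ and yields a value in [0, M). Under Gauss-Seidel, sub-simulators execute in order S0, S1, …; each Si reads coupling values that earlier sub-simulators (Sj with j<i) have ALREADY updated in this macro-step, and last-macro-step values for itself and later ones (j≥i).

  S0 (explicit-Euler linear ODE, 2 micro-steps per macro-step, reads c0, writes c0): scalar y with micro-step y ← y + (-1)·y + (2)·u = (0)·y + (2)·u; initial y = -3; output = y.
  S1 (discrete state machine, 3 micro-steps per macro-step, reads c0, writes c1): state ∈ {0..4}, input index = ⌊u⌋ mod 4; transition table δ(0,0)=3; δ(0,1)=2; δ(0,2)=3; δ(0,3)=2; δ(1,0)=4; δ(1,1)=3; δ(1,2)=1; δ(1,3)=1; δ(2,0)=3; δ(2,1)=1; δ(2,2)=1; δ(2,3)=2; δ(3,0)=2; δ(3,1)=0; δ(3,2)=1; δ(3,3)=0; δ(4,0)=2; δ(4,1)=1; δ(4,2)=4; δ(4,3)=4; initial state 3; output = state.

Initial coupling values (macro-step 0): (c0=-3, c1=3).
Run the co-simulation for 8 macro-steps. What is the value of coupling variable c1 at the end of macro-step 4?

macro 1: S0 reads c0=-3 → after 2×micro: -6; S1 reads c0=-6 → after 3×micro: 1 ⇒ (c0=-6, c1=1)
macro 2: S0 reads c0=-6 → after 2×micro: -12; S1 reads c0=-12 → after 3×micro: 3 ⇒ (c0=-12, c1=3)
macro 3: S0 reads c0=-12 → after 2×micro: -24; S1 reads c0=-24 → after 3×micro: 2 ⇒ (c0=-24, c1=2)
macro 4: S0 reads c0=-24 → after 2×micro: -48; S1 reads c0=-48 → after 3×micro: 3 ⇒ (c0=-48, c1=3)
macro 5: S0 reads c0=-48 → after 2×micro: -96; S1 reads c0=-96 → after 3×micro: 2 ⇒ (c0=-96, c1=2)
macro 6: S0 reads c0=-96 → after 2×micro: -192; S1 reads c0=-192 → after 3×micro: 3 ⇒ (c0=-192, c1=3)
macro 7: S0 reads c0=-192 → after 2×micro: -384; S1 reads c0=-384 → after 3×micro: 2 ⇒ (c0=-384, c1=2)
macro 8: S0 reads c0=-384 → after 2×micro: -768; S1 reads c0=-768 → after 3×micro: 3 ⇒ (c0=-768, c1=3)

c1 at macro-step 4 = 3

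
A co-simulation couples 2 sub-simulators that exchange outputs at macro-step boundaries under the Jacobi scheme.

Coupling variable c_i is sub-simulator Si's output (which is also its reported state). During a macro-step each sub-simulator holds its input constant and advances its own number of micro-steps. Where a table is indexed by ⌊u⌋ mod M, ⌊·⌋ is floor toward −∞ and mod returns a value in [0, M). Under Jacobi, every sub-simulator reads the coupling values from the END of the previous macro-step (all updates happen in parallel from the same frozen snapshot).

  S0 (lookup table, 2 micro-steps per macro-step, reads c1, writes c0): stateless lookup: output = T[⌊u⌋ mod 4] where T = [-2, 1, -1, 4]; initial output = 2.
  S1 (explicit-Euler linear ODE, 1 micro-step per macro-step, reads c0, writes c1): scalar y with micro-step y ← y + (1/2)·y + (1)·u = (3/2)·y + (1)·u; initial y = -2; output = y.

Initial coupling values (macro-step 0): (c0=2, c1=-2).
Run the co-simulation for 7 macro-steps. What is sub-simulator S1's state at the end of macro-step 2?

macro 1: S0 reads c1=-2 → after 2×micro: -1; S1 reads c0=2 → after 1×micro: -1 ⇒ (c0=-1, c1=-1)
macro 2: S0 reads c1=-1 → after 2×micro: 4; S1 reads c0=-1 → after 1×micro: -5/2 ⇒ (c0=4, c1=-5/2)
macro 3: S0 reads c1=-5/2 → after 2×micro: 1; S1 reads c0=4 → after 1×micro: 1/4 ⇒ (c0=1, c1=1/4)
macro 4: S0 reads c1=1/4 → after 2×micro: -2; S1 reads c0=1 → after 1×micro: 11/8 ⇒ (c0=-2, c1=11/8)
macro 5: S0 reads c1=11/8 → after 2×micro: 1; S1 reads c0=-2 → after 1×micro: 1/16 ⇒ (c0=1, c1=1/16)
macro 6: S0 reads c1=1/16 → after 2×micro: -2; S1 reads c0=1 → after 1×micro: 35/32 ⇒ (c0=-2, c1=35/32)
macro 7: S0 reads c1=35/32 → after 2×micro: 1; S1 reads c0=-2 → after 1×micro: -23/64 ⇒ (c0=1, c1=-23/64)

S1 state at macro-step 2 = -5/2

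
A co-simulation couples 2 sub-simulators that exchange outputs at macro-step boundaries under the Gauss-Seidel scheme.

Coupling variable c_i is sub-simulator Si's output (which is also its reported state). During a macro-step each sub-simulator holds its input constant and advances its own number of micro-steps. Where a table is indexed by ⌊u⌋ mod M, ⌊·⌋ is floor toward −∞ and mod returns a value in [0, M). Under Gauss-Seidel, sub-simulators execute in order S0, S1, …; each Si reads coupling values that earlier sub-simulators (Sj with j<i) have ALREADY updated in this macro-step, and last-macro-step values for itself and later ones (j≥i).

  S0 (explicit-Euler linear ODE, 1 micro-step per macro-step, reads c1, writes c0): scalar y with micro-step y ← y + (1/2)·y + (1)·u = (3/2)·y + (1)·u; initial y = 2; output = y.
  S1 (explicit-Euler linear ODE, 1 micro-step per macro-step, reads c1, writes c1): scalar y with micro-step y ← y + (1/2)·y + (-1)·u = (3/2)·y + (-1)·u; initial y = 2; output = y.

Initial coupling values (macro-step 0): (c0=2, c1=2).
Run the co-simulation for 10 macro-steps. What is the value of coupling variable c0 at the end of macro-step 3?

macro 1: S0 reads c1=2 → after 1×micro: 5; S1 reads c1=2 → after 1×micro: 1 ⇒ (c0=5, c1=1)
macro 2: S0 reads c1=1 → after 1×micro: 17/2; S1 reads c1=1 → after 1×micro: 1/2 ⇒ (c0=17/2, c1=1/2)
macro 3: S0 reads c1=1/2 → after 1×micro: 53/4; S1 reads c1=1/2 → after 1×micro: 1/4 ⇒ (c0=53/4, c1=1/4)
macro 4: S0 reads c1=1/4 → after 1×micro: 161/8; S1 reads c1=1/4 → after 1×micro: 1/8 ⇒ (c0=161/8, c1=1/8)
macro 5: S0 reads c1=1/8 → after 1×micro: 485/16; S1 reads c1=1/8 → after 1×micro: 1/16 ⇒ (c0=485/16, c1=1/16)
macro 6: S0 reads c1=1/16 → after 1×micro: 1457/32; S1 reads c1=1/16 → after 1×micro: 1/32 ⇒ (c0=1457/32, c1=1/32)
macro 7: S0 reads c1=1/32 → after 1×micro: 4373/64; S1 reads c1=1/32 → after 1×micro: 1/64 ⇒ (c0=4373/64, c1=1/64)
macro 8: S0 reads c1=1/64 → after 1×micro: 13121/128; S1 reads c1=1/64 → after 1×micro: 1/128 ⇒ (c0=13121/128, c1=1/128)
macro 9: S0 reads c1=1/128 → after 1×micro: 39365/256; S1 reads c1=1/128 → after 1×micro: 1/256 ⇒ (c0=39365/256, c1=1/256)
macro 10: S0 reads c1=1/256 → after 1×micro: 118097/512; S1 reads c1=1/256 → after 1×micro: 1/512 ⇒ (c0=118097/512, c1=1/512)

c0 at macro-step 3 = 53/4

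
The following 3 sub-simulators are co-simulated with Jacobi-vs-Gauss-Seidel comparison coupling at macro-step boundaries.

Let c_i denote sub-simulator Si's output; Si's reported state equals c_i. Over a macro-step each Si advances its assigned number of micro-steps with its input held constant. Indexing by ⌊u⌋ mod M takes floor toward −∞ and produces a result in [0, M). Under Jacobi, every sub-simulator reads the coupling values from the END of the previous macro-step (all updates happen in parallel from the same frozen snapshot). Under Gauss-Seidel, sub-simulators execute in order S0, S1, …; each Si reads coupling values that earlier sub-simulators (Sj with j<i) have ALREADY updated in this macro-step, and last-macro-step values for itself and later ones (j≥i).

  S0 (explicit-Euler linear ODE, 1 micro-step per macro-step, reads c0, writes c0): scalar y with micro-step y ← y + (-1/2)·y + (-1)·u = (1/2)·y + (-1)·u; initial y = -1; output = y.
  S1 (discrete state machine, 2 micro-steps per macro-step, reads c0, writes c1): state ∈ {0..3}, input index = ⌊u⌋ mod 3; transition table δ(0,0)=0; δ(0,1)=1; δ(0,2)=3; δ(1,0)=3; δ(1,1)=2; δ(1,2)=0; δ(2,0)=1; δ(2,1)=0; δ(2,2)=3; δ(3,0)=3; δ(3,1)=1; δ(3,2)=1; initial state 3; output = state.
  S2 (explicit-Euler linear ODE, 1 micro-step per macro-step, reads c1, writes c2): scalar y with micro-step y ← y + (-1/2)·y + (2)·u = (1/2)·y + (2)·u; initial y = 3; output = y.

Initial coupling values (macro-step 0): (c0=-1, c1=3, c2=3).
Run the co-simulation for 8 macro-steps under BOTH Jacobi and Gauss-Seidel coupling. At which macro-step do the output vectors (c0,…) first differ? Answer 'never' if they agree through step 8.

first divergence at macro-step: 1

[Jacobi] macro 1: S0 reads c0=-1 → after 1×micro: 1/2; S1 reads c0=-1 → after 2×micro: 0; S2 reads c1=3 → after 1×micro: 15/2 ⇒ (c0=1/2, c1=0, c2=15/2)
[Jacobi] macro 2: S0 reads c0=1/2 → after 1×micro: -1/4; S1 reads c0=1/2 → after 2×micro: 0; S2 reads c1=0 → after 1×micro: 15/4 ⇒ (c0=-1/4, c1=0, c2=15/4)
[Jacobi] macro 3: S0 reads c0=-1/4 → after 1×micro: 1/8; S1 reads c0=-1/4 → after 2×micro: 1; S2 reads c1=0 → after 1×micro: 15/8 ⇒ (c0=1/8, c1=1, c2=15/8)
[Jacobi] macro 4: S0 reads c0=1/8 → after 1×micro: -1/16; S1 reads c0=1/8 → after 2×micro: 3; S2 reads c1=1 → after 1×micro: 47/16 ⇒ (c0=-1/16, c1=3, c2=47/16)
[Jacobi] macro 5: S0 reads c0=-1/16 → after 1×micro: 1/32; S1 reads c0=-1/16 → after 2×micro: 0; S2 reads c1=3 → after 1×micro: 239/32 ⇒ (c0=1/32, c1=0, c2=239/32)
[Jacobi] macro 6: S0 reads c0=1/32 → after 1×micro: -1/64; S1 reads c0=1/32 → after 2×micro: 0; S2 reads c1=0 → after 1×micro: 239/64 ⇒ (c0=-1/64, c1=0, c2=239/64)
[Jacobi] macro 7: S0 reads c0=-1/64 → after 1×micro: 1/128; S1 reads c0=-1/64 → after 2×micro: 1; S2 reads c1=0 → after 1×micro: 239/128 ⇒ (c0=1/128, c1=1, c2=239/128)
[Jacobi] macro 8: S0 reads c0=1/128 → after 1×micro: -1/256; S1 reads c0=1/128 → after 2×micro: 3; S2 reads c1=1 → after 1×micro: 751/256 ⇒ (c0=-1/256, c1=3, c2=751/256)
[Gauss-Seidel] macro 1: S0 reads c0=-1 → after 1×micro: 1/2; S1 reads c0=1/2 → after 2×micro: 3; S2 reads c1=3 → after 1×micro: 15/2 ⇒ (c0=1/2, c1=3, c2=15/2)
[Gauss-Seidel] macro 2: S0 reads c0=1/2 → after 1×micro: -1/4; S1 reads c0=-1/4 → after 2×micro: 0; S2 reads c1=0 → after 1×micro: 15/4 ⇒ (c0=-1/4, c1=0, c2=15/4)
[Gauss-Seidel] macro 3: S0 reads c0=-1/4 → after 1×micro: 1/8; S1 reads c0=1/8 → after 2×micro: 0; S2 reads c1=0 → after 1×micro: 15/8 ⇒ (c0=1/8, c1=0, c2=15/8)
[Gauss-Seidel] macro 4: S0 reads c0=1/8 → after 1×micro: -1/16; S1 reads c0=-1/16 → after 2×micro: 1; S2 reads c1=1 → after 1×micro: 47/16 ⇒ (c0=-1/16, c1=1, c2=47/16)
[Gauss-Seidel] macro 5: S0 reads c0=-1/16 → after 1×micro: 1/32; S1 reads c0=1/32 → after 2×micro: 3; S2 reads c1=3 → after 1×micro: 239/32 ⇒ (c0=1/32, c1=3, c2=239/32)
[Gauss-Seidel] macro 6: S0 reads c0=1/32 → after 1×micro: -1/64; S1 reads c0=-1/64 → after 2×micro: 0; S2 reads c1=0 → after 1×micro: 239/64 ⇒ (c0=-1/64, c1=0, c2=239/64)
[Gauss-Seidel] macro 7: S0 reads c0=-1/64 → after 1×micro: 1/128; S1 reads c0=1/128 → after 2×micro: 0; S2 reads c1=0 → after 1×micro: 239/128 ⇒ (c0=1/128, c1=0, c2=239/128)
[Gauss-Seidel] macro 8: S0 reads c0=1/128 → after 1×micro: -1/256; S1 reads c0=-1/256 → after 2×micro: 1; S2 reads c1=1 → after 1×micro: 751/256 ⇒ (c0=-1/256, c1=1, c2=751/256)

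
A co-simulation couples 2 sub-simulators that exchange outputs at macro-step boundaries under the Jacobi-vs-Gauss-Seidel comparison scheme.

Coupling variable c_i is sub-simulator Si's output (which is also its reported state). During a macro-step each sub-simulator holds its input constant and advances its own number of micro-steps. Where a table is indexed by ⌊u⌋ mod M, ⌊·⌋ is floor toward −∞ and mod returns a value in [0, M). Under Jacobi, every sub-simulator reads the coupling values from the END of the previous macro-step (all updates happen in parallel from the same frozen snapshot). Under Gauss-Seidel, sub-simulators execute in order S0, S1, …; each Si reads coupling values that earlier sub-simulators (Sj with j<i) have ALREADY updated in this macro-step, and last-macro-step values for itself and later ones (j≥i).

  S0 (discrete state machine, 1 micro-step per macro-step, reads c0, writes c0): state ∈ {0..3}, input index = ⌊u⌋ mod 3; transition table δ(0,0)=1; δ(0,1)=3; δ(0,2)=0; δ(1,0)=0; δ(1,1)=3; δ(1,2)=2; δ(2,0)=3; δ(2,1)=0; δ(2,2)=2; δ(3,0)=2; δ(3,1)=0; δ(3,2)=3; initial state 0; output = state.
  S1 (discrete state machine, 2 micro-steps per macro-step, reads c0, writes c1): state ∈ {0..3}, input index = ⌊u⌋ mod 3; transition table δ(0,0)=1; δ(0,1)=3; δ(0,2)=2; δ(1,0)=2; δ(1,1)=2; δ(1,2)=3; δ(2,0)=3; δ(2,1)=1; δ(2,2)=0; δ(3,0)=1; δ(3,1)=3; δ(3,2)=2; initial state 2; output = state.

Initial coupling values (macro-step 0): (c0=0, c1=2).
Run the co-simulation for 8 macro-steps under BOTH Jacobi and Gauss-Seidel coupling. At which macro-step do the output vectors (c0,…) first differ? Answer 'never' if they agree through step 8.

[Jacobi] macro 1: S0 reads c0=0 → after 1×micro: 1; S1 reads c0=0 → after 2×micro: 1 ⇒ (c0=1, c1=1)
[Jacobi] macro 2: S0 reads c0=1 → after 1×micro: 3; S1 reads c0=1 → after 2×micro: 1 ⇒ (c0=3, c1=1)
[Jacobi] macro 3: S0 reads c0=3 → after 1×micro: 2; S1 reads c0=3 → after 2×micro: 3 ⇒ (c0=2, c1=3)
[Jacobi] macro 4: S0 reads c0=2 → after 1×micro: 2; S1 reads c0=2 → after 2×micro: 0 ⇒ (c0=2, c1=0)
[Jacobi] macro 5: S0 reads c0=2 → after 1×micro: 2; S1 reads c0=2 → after 2×micro: 0 ⇒ (c0=2, c1=0)
[Jacobi] macro 6: S0 reads c0=2 → after 1×micro: 2; S1 reads c0=2 → after 2×micro: 0 ⇒ (c0=2, c1=0)
[Jacobi] macro 7: S0 reads c0=2 → after 1×micro: 2; S1 reads c0=2 → after 2×micro: 0 ⇒ (c0=2, c1=0)
[Jacobi] macro 8: S0 reads c0=2 → after 1×micro: 2; S1 reads c0=2 → after 2×micro: 0 ⇒ (c0=2, c1=0)
[Gauss-Seidel] macro 1: S0 reads c0=0 → after 1×micro: 1; S1 reads c0=1 → after 2×micro: 2 ⇒ (c0=1, c1=2)
[Gauss-Seidel] macro 2: S0 reads c0=1 → after 1×micro: 3; S1 reads c0=3 → after 2×micro: 1 ⇒ (c0=3, c1=1)
[Gauss-Seidel] macro 3: S0 reads c0=3 → after 1×micro: 2; S1 reads c0=2 → after 2×micro: 2 ⇒ (c0=2, c1=2)
[Gauss-Seidel] macro 4: S0 reads c0=2 → after 1×micro: 2; S1 reads c0=2 → after 2×micro: 2 ⇒ (c0=2, c1=2)
[Gauss-Seidel] macro 5: S0 reads c0=2 → after 1×micro: 2; S1 reads c0=2 → after 2×micro: 2 ⇒ (c0=2, c1=2)
[Gauss-Seidel] macro 6: S0 reads c0=2 → after 1×micro: 2; S1 reads c0=2 → after 2×micro: 2 ⇒ (c0=2, c1=2)
[Gauss-Seidel] macro 7: S0 reads c0=2 → after 1×micro: 2; S1 reads c0=2 → after 2×micro: 2 ⇒ (c0=2, c1=2)
[Gauss-Seidel] macro 8: S0 reads c0=2 → after 1×micro: 2; S1 reads c0=2 → after 2×micro: 2 ⇒ (c0=2, c1=2)

first divergence at macro-step: 1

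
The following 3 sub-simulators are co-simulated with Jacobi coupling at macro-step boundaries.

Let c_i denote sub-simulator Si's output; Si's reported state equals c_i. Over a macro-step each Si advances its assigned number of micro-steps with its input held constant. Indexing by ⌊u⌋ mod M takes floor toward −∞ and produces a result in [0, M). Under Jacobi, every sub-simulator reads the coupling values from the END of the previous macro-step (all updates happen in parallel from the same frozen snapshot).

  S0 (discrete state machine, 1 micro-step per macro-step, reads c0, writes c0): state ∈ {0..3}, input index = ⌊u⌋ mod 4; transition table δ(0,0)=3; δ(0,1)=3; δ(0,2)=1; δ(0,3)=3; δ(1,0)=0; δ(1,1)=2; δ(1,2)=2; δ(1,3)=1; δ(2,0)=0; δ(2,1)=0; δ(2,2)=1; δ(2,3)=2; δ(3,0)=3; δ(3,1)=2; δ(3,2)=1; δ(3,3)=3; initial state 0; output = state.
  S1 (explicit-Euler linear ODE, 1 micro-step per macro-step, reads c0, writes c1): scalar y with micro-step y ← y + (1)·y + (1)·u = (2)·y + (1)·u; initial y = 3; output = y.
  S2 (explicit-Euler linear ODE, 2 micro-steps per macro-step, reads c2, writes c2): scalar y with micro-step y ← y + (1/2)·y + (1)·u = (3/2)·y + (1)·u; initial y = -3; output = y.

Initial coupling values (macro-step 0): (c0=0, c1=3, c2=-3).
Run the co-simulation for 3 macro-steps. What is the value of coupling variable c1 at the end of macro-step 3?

c1 at macro-step 3 = 33

macro 1: S0 reads c0=0 → after 1×micro: 3; S1 reads c0=0 → after 1×micro: 6; S2 reads c2=-3 → after 2×micro: -57/4 ⇒ (c0=3, c1=6, c2=-57/4)
macro 2: S0 reads c0=3 → after 1×micro: 3; S1 reads c0=3 → after 1×micro: 15; S2 reads c2=-57/4 → after 2×micro: -1083/16 ⇒ (c0=3, c1=15, c2=-1083/16)
macro 3: S0 reads c0=3 → after 1×micro: 3; S1 reads c0=3 → after 1×micro: 33; S2 reads c2=-1083/16 → after 2×micro: -20577/64 ⇒ (c0=3, c1=33, c2=-20577/64)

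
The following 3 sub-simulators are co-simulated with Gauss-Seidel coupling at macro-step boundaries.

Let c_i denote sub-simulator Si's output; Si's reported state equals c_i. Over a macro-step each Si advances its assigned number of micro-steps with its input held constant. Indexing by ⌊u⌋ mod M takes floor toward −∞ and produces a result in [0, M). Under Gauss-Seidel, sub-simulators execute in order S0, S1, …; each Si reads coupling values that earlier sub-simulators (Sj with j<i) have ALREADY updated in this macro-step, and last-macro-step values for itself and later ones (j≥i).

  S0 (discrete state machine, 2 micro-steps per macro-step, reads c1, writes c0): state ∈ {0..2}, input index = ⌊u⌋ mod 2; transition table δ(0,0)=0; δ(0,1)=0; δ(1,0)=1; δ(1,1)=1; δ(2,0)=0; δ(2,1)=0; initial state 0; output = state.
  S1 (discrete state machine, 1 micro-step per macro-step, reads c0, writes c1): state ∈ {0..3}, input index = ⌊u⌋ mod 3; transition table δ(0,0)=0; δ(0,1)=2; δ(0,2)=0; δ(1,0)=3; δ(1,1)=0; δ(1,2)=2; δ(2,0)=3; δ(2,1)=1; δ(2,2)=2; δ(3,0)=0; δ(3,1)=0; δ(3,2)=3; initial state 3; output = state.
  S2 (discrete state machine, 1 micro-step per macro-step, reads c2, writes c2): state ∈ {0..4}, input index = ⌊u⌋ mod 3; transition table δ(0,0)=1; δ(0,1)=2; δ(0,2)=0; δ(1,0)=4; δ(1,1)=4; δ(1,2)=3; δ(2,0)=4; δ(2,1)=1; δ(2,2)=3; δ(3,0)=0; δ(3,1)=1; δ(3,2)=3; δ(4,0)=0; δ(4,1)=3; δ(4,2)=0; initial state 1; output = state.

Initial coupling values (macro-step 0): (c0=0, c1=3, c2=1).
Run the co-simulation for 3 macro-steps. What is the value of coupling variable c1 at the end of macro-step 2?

macro 1: S0 reads c1=3 → after 2×micro: 0; S1 reads c0=0 → after 1×micro: 0; S2 reads c2=1 → after 1×micro: 4 ⇒ (c0=0, c1=0, c2=4)
macro 2: S0 reads c1=0 → after 2×micro: 0; S1 reads c0=0 → after 1×micro: 0; S2 reads c2=4 → after 1×micro: 3 ⇒ (c0=0, c1=0, c2=3)
macro 3: S0 reads c1=0 → after 2×micro: 0; S1 reads c0=0 → after 1×micro: 0; S2 reads c2=3 → after 1×micro: 0 ⇒ (c0=0, c1=0, c2=0)

c1 at macro-step 2 = 0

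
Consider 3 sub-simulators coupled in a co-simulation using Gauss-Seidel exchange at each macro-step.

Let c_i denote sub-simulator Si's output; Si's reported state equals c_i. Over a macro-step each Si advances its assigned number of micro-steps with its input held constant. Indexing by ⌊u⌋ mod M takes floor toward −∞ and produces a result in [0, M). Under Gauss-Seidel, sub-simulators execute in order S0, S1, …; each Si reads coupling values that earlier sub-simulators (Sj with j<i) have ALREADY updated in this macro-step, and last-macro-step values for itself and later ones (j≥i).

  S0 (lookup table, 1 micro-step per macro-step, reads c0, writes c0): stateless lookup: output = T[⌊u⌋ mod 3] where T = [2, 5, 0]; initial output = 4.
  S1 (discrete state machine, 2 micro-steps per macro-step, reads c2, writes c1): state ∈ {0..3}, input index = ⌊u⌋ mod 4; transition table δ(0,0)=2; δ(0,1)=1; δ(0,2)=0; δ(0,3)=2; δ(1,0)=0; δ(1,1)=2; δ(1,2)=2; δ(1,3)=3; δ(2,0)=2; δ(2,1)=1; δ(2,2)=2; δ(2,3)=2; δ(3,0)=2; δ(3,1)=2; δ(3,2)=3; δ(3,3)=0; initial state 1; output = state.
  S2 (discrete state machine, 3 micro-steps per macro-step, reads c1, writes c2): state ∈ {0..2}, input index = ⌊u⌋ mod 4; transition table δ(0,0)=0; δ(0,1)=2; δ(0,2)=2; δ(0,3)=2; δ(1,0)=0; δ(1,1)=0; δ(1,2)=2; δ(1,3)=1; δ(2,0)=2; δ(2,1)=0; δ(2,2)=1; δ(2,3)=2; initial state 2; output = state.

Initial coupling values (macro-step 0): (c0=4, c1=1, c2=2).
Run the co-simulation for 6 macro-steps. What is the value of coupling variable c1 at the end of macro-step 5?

macro 1: S0 reads c0=4 → after 1×micro: 5; S1 reads c2=2 → after 2×micro: 2; S2 reads c1=2 → after 3×micro: 1 ⇒ (c0=5, c1=2, c2=1)
macro 2: S0 reads c0=5 → after 1×micro: 0; S1 reads c2=1 → after 2×micro: 2; S2 reads c1=2 → after 3×micro: 2 ⇒ (c0=0, c1=2, c2=2)
macro 3: S0 reads c0=0 → after 1×micro: 2; S1 reads c2=2 → after 2×micro: 2; S2 reads c1=2 → after 3×micro: 1 ⇒ (c0=2, c1=2, c2=1)
macro 4: S0 reads c0=2 → after 1×micro: 0; S1 reads c2=1 → after 2×micro: 2; S2 reads c1=2 → after 3×micro: 2 ⇒ (c0=0, c1=2, c2=2)
macro 5: S0 reads c0=0 → after 1×micro: 2; S1 reads c2=2 → after 2×micro: 2; S2 reads c1=2 → after 3×micro: 1 ⇒ (c0=2, c1=2, c2=1)
macro 6: S0 reads c0=2 → after 1×micro: 0; S1 reads c2=1 → after 2×micro: 2; S2 reads c1=2 → after 3×micro: 2 ⇒ (c0=0, c1=2, c2=2)

c1 at macro-step 5 = 2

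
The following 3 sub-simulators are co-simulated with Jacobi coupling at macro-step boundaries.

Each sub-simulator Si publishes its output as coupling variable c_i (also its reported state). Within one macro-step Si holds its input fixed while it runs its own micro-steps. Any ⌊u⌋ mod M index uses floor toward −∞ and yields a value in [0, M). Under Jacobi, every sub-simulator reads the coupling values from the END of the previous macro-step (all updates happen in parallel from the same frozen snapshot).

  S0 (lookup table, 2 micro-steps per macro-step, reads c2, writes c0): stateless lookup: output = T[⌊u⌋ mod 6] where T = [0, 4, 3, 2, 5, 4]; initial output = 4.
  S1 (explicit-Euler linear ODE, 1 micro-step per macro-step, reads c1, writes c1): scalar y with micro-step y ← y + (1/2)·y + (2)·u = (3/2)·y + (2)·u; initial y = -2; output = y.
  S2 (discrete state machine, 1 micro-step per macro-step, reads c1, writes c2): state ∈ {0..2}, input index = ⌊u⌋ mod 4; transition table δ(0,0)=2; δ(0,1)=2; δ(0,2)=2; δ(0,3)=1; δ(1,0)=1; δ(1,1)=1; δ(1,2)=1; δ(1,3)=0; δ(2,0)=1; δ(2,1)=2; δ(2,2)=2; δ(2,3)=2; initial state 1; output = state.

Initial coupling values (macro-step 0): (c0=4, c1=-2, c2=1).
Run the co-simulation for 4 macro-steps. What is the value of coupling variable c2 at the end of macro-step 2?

c2 at macro-step 2 = 1

macro 1: S0 reads c2=1 → after 2×micro: 4; S1 reads c1=-2 → after 1×micro: -7; S2 reads c1=-2 → after 1×micro: 1 ⇒ (c0=4, c1=-7, c2=1)
macro 2: S0 reads c2=1 → after 2×micro: 4; S1 reads c1=-7 → after 1×micro: -49/2; S2 reads c1=-7 → after 1×micro: 1 ⇒ (c0=4, c1=-49/2, c2=1)
macro 3: S0 reads c2=1 → after 2×micro: 4; S1 reads c1=-49/2 → after 1×micro: -343/4; S2 reads c1=-49/2 → after 1×micro: 0 ⇒ (c0=4, c1=-343/4, c2=0)
macro 4: S0 reads c2=0 → after 2×micro: 0; S1 reads c1=-343/4 → after 1×micro: -2401/8; S2 reads c1=-343/4 → after 1×micro: 2 ⇒ (c0=0, c1=-2401/8, c2=2)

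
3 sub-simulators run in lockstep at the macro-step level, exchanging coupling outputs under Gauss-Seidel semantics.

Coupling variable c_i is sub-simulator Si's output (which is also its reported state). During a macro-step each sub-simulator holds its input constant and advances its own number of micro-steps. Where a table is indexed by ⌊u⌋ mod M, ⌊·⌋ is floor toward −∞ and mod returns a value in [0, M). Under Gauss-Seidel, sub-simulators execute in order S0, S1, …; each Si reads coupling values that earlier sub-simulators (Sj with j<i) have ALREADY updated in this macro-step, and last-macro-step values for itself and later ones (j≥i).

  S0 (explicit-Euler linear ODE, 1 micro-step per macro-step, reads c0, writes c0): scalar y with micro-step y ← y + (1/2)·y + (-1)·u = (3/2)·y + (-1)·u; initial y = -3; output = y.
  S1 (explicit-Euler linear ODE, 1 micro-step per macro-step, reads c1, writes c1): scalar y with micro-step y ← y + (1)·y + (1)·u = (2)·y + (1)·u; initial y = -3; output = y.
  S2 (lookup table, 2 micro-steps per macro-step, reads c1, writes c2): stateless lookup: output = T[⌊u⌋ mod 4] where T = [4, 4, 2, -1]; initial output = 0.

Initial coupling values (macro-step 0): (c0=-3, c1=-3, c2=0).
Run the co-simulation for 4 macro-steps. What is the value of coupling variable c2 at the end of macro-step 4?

c2 at macro-step 4 = 4

macro 1: S0 reads c0=-3 → after 1×micro: -3/2; S1 reads c1=-3 → after 1×micro: -9; S2 reads c1=-9 → after 2×micro: -1 ⇒ (c0=-3/2, c1=-9, c2=-1)
macro 2: S0 reads c0=-3/2 → after 1×micro: -3/4; S1 reads c1=-9 → after 1×micro: -27; S2 reads c1=-27 → after 2×micro: 4 ⇒ (c0=-3/4, c1=-27, c2=4)
macro 3: S0 reads c0=-3/4 → after 1×micro: -3/8; S1 reads c1=-27 → after 1×micro: -81; S2 reads c1=-81 → after 2×micro: -1 ⇒ (c0=-3/8, c1=-81, c2=-1)
macro 4: S0 reads c0=-3/8 → after 1×micro: -3/16; S1 reads c1=-81 → after 1×micro: -243; S2 reads c1=-243 → after 2×micro: 4 ⇒ (c0=-3/16, c1=-243, c2=4)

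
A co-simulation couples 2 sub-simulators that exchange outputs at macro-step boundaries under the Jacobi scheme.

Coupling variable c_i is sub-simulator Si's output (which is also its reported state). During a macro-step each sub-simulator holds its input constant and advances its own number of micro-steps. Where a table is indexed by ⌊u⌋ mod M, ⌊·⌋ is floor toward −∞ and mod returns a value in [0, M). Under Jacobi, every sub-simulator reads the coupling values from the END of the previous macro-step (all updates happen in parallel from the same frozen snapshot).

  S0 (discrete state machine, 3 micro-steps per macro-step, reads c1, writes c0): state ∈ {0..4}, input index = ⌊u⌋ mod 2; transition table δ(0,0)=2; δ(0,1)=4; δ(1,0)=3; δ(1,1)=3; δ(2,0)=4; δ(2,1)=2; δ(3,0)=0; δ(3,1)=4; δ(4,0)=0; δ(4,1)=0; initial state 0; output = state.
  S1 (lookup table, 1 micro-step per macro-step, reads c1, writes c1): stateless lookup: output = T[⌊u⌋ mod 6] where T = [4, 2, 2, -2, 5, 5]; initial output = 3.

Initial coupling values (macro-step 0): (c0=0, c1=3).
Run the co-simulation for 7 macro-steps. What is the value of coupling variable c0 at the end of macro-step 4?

macro 1: S0 reads c1=3 → after 3×micro: 4; S1 reads c1=3 → after 1×micro: -2 ⇒ (c0=4, c1=-2)
macro 2: S0 reads c1=-2 → after 3×micro: 4; S1 reads c1=-2 → after 1×micro: 5 ⇒ (c0=4, c1=5)
macro 3: S0 reads c1=5 → after 3×micro: 0; S1 reads c1=5 → after 1×micro: 5 ⇒ (c0=0, c1=5)
macro 4: S0 reads c1=5 → after 3×micro: 4; S1 reads c1=5 → after 1×micro: 5 ⇒ (c0=4, c1=5)
macro 5: S0 reads c1=5 → after 3×micro: 0; S1 reads c1=5 → after 1×micro: 5 ⇒ (c0=0, c1=5)
macro 6: S0 reads c1=5 → after 3×micro: 4; S1 reads c1=5 → after 1×micro: 5 ⇒ (c0=4, c1=5)
macro 7: S0 reads c1=5 → after 3×micro: 0; S1 reads c1=5 → after 1×micro: 5 ⇒ (c0=0, c1=5)

c0 at macro-step 4 = 4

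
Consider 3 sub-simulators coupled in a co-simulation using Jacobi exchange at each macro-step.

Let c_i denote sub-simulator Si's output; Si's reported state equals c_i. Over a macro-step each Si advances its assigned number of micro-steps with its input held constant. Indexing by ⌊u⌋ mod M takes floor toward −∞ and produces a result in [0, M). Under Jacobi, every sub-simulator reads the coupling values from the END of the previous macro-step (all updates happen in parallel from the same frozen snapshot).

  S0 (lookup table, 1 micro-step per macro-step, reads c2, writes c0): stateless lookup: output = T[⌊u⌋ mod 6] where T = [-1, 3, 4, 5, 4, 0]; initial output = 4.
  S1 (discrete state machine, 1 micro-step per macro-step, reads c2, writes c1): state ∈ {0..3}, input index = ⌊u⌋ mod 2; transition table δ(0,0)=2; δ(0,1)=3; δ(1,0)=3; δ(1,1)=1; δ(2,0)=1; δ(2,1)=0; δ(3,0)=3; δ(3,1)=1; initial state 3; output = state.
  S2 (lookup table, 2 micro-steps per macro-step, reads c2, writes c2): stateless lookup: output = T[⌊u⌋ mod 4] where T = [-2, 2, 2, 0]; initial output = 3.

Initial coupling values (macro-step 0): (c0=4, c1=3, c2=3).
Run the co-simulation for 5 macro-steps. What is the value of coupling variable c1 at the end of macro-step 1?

macro 1: S0 reads c2=3 → after 1×micro: 5; S1 reads c2=3 → after 1×micro: 1; S2 reads c2=3 → after 2×micro: 0 ⇒ (c0=5, c1=1, c2=0)
macro 2: S0 reads c2=0 → after 1×micro: -1; S1 reads c2=0 → after 1×micro: 3; S2 reads c2=0 → after 2×micro: -2 ⇒ (c0=-1, c1=3, c2=-2)
macro 3: S0 reads c2=-2 → after 1×micro: 4; S1 reads c2=-2 → after 1×micro: 3; S2 reads c2=-2 → after 2×micro: 2 ⇒ (c0=4, c1=3, c2=2)
macro 4: S0 reads c2=2 → after 1×micro: 4; S1 reads c2=2 → after 1×micro: 3; S2 reads c2=2 → after 2×micro: 2 ⇒ (c0=4, c1=3, c2=2)
macro 5: S0 reads c2=2 → after 1×micro: 4; S1 reads c2=2 → after 1×micro: 3; S2 reads c2=2 → after 2×micro: 2 ⇒ (c0=4, c1=3, c2=2)

c1 at macro-step 1 = 1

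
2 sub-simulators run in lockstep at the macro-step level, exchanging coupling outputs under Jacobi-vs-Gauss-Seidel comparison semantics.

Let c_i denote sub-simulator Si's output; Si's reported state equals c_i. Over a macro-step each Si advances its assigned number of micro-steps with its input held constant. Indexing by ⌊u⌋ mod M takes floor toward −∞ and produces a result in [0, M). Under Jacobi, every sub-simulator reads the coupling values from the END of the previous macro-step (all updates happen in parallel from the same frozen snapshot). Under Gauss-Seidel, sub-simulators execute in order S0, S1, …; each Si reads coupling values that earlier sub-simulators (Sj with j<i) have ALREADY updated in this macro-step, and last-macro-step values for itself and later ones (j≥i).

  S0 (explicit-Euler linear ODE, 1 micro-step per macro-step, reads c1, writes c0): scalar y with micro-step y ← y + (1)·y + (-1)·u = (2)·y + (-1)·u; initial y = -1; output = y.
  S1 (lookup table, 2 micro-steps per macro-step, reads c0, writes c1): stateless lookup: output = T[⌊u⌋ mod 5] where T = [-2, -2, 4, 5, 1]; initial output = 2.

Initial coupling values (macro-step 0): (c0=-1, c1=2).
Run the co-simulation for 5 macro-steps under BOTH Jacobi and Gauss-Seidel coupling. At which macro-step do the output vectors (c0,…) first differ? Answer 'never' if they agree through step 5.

first divergence at macro-step: 1

[Jacobi] macro 1: S0 reads c1=2 → after 1×micro: -4; S1 reads c0=-1 → after 2×micro: 1 ⇒ (c0=-4, c1=1)
[Jacobi] macro 2: S0 reads c1=1 → after 1×micro: -9; S1 reads c0=-4 → after 2×micro: -2 ⇒ (c0=-9, c1=-2)
[Jacobi] macro 3: S0 reads c1=-2 → after 1×micro: -16; S1 reads c0=-9 → after 2×micro: -2 ⇒ (c0=-16, c1=-2)
[Jacobi] macro 4: S0 reads c1=-2 → after 1×micro: -30; S1 reads c0=-16 → after 2×micro: 1 ⇒ (c0=-30, c1=1)
[Jacobi] macro 5: S0 reads c1=1 → after 1×micro: -61; S1 reads c0=-30 → after 2×micro: -2 ⇒ (c0=-61, c1=-2)
[Gauss-Seidel] macro 1: S0 reads c1=2 → after 1×micro: -4; S1 reads c0=-4 → after 2×micro: -2 ⇒ (c0=-4, c1=-2)
[Gauss-Seidel] macro 2: S0 reads c1=-2 → after 1×micro: -6; S1 reads c0=-6 → after 2×micro: 1 ⇒ (c0=-6, c1=1)
[Gauss-Seidel] macro 3: S0 reads c1=1 → after 1×micro: -13; S1 reads c0=-13 → after 2×micro: 4 ⇒ (c0=-13, c1=4)
[Gauss-Seidel] macro 4: S0 reads c1=4 → after 1×micro: -30; S1 reads c0=-30 → after 2×micro: -2 ⇒ (c0=-30, c1=-2)
[Gauss-Seidel] macro 5: S0 reads c1=-2 → after 1×micro: -58; S1 reads c0=-58 → after 2×micro: 4 ⇒ (c0=-58, c1=4)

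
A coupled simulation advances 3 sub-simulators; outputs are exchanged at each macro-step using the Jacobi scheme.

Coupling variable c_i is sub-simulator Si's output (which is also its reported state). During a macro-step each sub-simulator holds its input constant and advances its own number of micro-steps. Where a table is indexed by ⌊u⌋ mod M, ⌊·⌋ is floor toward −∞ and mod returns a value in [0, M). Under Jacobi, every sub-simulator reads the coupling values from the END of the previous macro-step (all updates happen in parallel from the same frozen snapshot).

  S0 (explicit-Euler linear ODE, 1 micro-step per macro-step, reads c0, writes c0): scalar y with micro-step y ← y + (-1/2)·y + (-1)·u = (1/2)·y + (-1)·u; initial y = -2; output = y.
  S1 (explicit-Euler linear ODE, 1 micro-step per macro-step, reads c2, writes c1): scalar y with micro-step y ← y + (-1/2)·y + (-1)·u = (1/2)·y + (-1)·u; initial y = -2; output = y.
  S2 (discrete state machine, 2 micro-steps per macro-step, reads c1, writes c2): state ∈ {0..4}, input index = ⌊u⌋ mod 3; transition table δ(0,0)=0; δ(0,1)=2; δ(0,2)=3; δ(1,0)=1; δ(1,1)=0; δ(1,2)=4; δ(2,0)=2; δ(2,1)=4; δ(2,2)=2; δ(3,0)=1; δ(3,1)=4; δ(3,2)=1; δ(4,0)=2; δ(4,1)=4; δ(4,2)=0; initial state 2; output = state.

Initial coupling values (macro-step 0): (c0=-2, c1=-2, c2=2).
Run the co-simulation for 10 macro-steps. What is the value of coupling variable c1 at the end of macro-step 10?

c1 at macro-step 10 = -3747/512

macro 1: S0 reads c0=-2 → after 1×micro: 1; S1 reads c2=2 → after 1×micro: -3; S2 reads c1=-2 → after 2×micro: 4 ⇒ (c0=1, c1=-3, c2=4)
macro 2: S0 reads c0=1 → after 1×micro: -1/2; S1 reads c2=4 → after 1×micro: -11/2; S2 reads c1=-3 → after 2×micro: 2 ⇒ (c0=-1/2, c1=-11/2, c2=2)
macro 3: S0 reads c0=-1/2 → after 1×micro: 1/4; S1 reads c2=2 → after 1×micro: -19/4; S2 reads c1=-11/2 → after 2×micro: 2 ⇒ (c0=1/4, c1=-19/4, c2=2)
macro 4: S0 reads c0=1/4 → after 1×micro: -1/8; S1 reads c2=2 → after 1×micro: -35/8; S2 reads c1=-19/4 → after 2×micro: 4 ⇒ (c0=-1/8, c1=-35/8, c2=4)
macro 5: S0 reads c0=-1/8 → after 1×micro: 1/16; S1 reads c2=4 → after 1×micro: -99/16; S2 reads c1=-35/8 → after 2×micro: 4 ⇒ (c0=1/16, c1=-99/16, c2=4)
macro 6: S0 reads c0=1/16 → after 1×micro: -1/32; S1 reads c2=4 → after 1×micro: -227/32; S2 reads c1=-99/16 → after 2×micro: 3 ⇒ (c0=-1/32, c1=-227/32, c2=3)
macro 7: S0 reads c0=-1/32 → after 1×micro: 1/64; S1 reads c2=3 → after 1×micro: -419/64; S2 reads c1=-227/32 → after 2×micro: 4 ⇒ (c0=1/64, c1=-419/64, c2=4)
macro 8: S0 reads c0=1/64 → after 1×micro: -1/128; S1 reads c2=4 → after 1×micro: -931/128; S2 reads c1=-419/64 → after 2×micro: 3 ⇒ (c0=-1/128, c1=-931/128, c2=3)
macro 9: S0 reads c0=-1/128 → after 1×micro: 1/256; S1 reads c2=3 → after 1×micro: -1699/256; S2 reads c1=-931/128 → after 2×micro: 4 ⇒ (c0=1/256, c1=-1699/256, c2=4)
macro 10: S0 reads c0=1/256 → after 1×micro: -1/512; S1 reads c2=4 → after 1×micro: -3747/512; S2 reads c1=-1699/256 → after 2×micro: 3 ⇒ (c0=-1/512, c1=-3747/512, c2=3)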